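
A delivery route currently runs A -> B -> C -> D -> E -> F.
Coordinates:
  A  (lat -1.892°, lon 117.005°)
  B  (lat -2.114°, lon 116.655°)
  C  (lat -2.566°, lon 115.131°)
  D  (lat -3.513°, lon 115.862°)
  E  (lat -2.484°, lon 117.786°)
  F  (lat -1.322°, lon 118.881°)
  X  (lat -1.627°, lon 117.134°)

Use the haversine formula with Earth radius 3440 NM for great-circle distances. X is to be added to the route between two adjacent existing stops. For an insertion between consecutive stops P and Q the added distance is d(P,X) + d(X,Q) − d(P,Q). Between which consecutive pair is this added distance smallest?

Added distance for inserting X between each consecutive pair:
A–B: 33.8 NM
B–C: 78.4 NM
C–D: 197.5 NM
D–E: 70.3 NM
E–F: 75.2 NM
Smallest added distance is 33.8 NM, inserting between A and B.

between A and B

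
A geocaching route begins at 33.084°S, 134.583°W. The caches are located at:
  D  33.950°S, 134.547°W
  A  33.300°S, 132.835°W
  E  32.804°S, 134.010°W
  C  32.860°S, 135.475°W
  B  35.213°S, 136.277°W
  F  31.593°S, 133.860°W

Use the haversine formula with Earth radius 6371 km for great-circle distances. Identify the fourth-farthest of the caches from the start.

D

Distances from the start (33.084°S, 134.583°W):
B: 283.4 km
F: 179.2 km
A: 164.4 km
D: 96.4 km
C: 86.9 km
E: 61.9 km
The fourth-farthest is D at 96.4 km.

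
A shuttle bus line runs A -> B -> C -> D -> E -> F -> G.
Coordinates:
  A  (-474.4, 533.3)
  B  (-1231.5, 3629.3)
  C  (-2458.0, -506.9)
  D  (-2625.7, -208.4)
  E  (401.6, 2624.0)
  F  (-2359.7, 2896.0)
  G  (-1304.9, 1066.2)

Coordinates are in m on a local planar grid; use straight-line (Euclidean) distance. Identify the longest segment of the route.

Leg distances:
A→B: 3187.2 m
B→C: 4314.2 m
C→D: 342.4 m
D→E: 4145.7 m
E→F: 2774.7 m
F→G: 2112.1 m
The longest leg is B–C at 4314.2 m.

B–C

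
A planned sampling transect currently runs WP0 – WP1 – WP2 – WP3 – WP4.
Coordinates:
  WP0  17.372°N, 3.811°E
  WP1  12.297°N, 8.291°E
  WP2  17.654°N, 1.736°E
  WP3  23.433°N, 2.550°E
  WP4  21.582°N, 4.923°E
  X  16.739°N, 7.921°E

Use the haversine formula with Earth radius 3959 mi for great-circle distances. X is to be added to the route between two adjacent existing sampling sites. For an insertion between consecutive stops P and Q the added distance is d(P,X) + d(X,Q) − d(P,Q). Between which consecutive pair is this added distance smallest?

Added distance for inserting X between each consecutive pair:
WP0–WP1: 122.0 mi
WP1–WP2: 148.1 mi
WP2–WP3: 589.3 mi
WP3–WP4: 768.4 mi
Smallest added distance is 122.0 mi, inserting between WP0 and WP1.

between WP0 and WP1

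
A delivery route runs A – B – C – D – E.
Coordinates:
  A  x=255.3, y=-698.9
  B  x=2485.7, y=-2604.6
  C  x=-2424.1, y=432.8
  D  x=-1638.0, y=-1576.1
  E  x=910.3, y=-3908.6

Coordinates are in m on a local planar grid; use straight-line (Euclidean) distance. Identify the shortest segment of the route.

Leg distances:
A→B: 2933.7 m
B→C: 5773.4 m
C→D: 2157.2 m
D→E: 3454.6 m
The shortest leg is C–D at 2157.2 m.

C–D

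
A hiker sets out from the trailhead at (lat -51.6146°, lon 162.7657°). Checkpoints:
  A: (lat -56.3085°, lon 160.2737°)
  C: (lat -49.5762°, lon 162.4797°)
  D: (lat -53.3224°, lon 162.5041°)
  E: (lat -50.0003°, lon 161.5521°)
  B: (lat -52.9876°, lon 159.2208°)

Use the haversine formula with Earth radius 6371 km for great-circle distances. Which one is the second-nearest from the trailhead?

E

Distances from the trailhead ((lat -51.6146°, lon 162.7657°)):
D: 190.7 km
E: 198.7 km
C: 227.6 km
B: 285.3 km
A: 546.7 km
The second-nearest is E at 198.7 km.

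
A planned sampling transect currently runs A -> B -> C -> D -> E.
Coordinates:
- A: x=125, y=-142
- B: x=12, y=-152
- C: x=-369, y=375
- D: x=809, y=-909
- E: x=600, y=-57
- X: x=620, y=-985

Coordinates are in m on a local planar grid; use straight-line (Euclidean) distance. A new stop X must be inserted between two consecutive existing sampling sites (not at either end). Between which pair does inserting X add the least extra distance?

Added distance for inserting X between each consecutive pair:
A–B: 1895.4 m
B–C: 2062.6 m
C–D: 142.8 m
D–E: 254.7 m
Smallest added distance is 142.8 m, inserting between C and D.

between C and D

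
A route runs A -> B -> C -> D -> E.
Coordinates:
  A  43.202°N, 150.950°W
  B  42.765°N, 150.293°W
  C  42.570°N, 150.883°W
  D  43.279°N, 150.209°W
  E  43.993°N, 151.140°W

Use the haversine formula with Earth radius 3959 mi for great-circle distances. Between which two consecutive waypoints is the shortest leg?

B–C

Leg distances:
A→B: 44.9 mi
B→C: 32.9 mi
C→D: 59.7 mi
D→E: 67.8 mi
The shortest leg is B–C at 32.9 mi.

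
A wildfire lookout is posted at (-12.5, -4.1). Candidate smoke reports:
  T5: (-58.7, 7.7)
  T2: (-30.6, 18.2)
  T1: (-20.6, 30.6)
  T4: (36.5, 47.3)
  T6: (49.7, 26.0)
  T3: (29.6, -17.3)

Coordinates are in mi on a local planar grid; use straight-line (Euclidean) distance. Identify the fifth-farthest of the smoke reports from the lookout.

Distance to each, sorted:
T4: 71.0 mi
T6: 69.1 mi
T5: 47.7 mi
T3: 44.1 mi
T1: 35.6 mi
T2: 28.7 mi
The fifth-farthest is T1 at 35.6 mi.

T1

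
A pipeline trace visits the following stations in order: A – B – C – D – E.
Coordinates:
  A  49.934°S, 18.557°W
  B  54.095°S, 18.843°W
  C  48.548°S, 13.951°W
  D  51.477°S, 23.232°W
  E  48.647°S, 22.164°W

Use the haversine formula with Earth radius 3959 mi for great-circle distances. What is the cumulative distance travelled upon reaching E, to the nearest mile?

1385 mi

Leg distances:
A→B: 287.8 mi  (cumulative 287.8 mi)
B→C: 437.4 mi  (cumulative 725.2 mi)
C→D: 458.7 mi  (cumulative 1183.8 mi)
D→E: 201.2 mi  (cumulative 1385.0 mi)
Cumulative distance at E ≈ 1385 mi.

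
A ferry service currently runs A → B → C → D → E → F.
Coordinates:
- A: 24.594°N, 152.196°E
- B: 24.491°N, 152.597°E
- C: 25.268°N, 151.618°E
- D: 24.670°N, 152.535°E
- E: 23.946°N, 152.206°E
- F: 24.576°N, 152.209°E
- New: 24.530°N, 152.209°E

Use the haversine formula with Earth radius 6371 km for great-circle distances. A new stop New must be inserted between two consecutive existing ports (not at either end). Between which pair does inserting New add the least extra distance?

Added distance for inserting New between each consecutive pair:
A–B: 4.6 km
B–C: 9.7 km
C–D: 24.0 km
D–E: 14.3 km
E–F: 0.0 km
Smallest added distance is 0.0 km, inserting between E and F.

between E and F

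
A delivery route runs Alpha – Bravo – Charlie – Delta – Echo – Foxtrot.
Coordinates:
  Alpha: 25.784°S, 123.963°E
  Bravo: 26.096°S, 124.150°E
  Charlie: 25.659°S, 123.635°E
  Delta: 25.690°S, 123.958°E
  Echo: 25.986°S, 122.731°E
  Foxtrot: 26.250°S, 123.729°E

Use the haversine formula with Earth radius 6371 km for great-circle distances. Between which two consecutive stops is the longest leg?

Leg distances:
Alpha→Bravo: 39.4 km
Bravo→Charlie: 70.8 km
Charlie→Delta: 32.6 km
Delta→Echo: 127.1 km
Echo→Foxtrot: 103.9 km
The longest leg is Delta–Echo at 127.1 km.

Delta–Echo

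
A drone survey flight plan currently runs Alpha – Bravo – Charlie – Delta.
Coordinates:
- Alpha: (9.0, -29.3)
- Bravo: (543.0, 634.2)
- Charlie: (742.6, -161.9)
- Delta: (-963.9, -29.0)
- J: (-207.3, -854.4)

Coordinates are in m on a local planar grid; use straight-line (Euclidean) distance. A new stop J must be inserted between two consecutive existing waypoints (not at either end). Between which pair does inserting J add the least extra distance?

Added distance for inserting J between each consecutive pair:
Alpha–Bravo: 1668.3 m
Bravo–Charlie: 2021.8 m
Charlie–Delta: 583.6 m
Smallest added distance is 583.6 m, inserting between Charlie and Delta.

between Charlie and Delta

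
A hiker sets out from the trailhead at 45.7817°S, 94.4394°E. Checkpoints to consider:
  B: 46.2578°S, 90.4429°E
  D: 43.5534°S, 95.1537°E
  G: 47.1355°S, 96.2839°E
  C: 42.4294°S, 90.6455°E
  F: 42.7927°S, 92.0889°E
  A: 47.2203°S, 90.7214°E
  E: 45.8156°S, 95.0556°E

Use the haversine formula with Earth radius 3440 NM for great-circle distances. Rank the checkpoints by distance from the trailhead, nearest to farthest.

E, G, D, B, A, F, C

Distances from the trailhead:
E 45.8156°S, 95.0556°E: 25.9 NM
G 47.1355°S, 96.2839°E: 111.5 NM
D 43.5534°S, 95.1537°E: 137.2 NM
B 46.2578°S, 90.4429°E: 169.0 NM
A 47.2203°S, 90.7214°E: 176.2 NM
F 42.7927°S, 92.0889°E: 205.9 NM
C 42.4294°S, 90.6455°E: 259.3 NM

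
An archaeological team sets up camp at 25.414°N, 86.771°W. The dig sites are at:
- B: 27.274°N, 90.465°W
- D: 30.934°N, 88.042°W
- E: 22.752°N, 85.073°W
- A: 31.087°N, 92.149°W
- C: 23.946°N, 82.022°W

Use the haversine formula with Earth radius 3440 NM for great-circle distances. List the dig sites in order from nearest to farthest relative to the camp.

Distances from the camp:
E 22.752°N, 85.073°W: 184.9 NM
B 27.274°N, 90.465°W: 228.0 NM
C 23.946°N, 82.022°W: 273.6 NM
D 30.934°N, 88.042°W: 338.2 NM
A 31.087°N, 92.149°W: 443.6 NM

E, B, C, D, A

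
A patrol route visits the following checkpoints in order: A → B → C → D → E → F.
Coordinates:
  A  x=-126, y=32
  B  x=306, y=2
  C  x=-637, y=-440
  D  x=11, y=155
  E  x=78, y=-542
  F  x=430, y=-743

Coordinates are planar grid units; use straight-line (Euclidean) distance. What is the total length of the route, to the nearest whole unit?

3460

Leg distances:
A→B: 433.0  (cumulative 433.0)
B→C: 1041.4  (cumulative 1474.5)
C→D: 879.7  (cumulative 2354.2)
D→E: 700.2  (cumulative 3054.4)
E→F: 405.3  (cumulative 3459.8)
Total route length ≈ 3460.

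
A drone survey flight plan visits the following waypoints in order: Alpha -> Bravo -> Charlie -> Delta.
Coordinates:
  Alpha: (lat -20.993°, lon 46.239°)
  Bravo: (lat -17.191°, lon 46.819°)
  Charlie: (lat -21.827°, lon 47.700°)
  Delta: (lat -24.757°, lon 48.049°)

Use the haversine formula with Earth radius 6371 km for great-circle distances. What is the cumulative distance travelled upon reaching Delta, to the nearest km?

1279 km

Leg distances:
Alpha→Bravo: 427.1 km  (cumulative 427.1 km)
Bravo→Charlie: 523.7 km  (cumulative 950.8 km)
Charlie→Delta: 327.7 km  (cumulative 1278.6 km)
Cumulative distance at Delta ≈ 1279 km.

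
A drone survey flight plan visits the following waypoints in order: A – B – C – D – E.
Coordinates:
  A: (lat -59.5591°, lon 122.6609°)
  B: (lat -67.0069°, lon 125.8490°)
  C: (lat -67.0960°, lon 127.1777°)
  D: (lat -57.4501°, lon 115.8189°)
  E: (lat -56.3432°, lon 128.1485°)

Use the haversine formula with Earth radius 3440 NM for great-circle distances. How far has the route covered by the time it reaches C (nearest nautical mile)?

487 NM

Leg distances:
A→B: 455.2 NM  (cumulative 455.2 NM)
B→C: 31.6 NM  (cumulative 486.8 NM)
Cumulative distance at C ≈ 487 NM.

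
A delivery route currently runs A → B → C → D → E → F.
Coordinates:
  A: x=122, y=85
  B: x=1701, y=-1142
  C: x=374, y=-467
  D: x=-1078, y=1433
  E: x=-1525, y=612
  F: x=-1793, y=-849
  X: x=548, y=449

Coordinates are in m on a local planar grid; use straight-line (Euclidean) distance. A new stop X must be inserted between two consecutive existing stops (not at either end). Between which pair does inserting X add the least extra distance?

between C and D

Added distance for inserting X between each consecutive pair:
A–B: 525.5 m
B–C: 1408.4 m
C–D: 441.6 m
D–E: 3045.2 m
E–F: 3270.8 m
Smallest added distance is 441.6 m, inserting between C and D.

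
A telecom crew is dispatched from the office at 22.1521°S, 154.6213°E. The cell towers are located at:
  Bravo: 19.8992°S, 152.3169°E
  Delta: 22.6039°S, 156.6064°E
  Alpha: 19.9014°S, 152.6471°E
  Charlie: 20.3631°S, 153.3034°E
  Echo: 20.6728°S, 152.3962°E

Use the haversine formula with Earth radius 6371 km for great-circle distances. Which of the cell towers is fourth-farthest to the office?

Charlie

Distance to each, sorted:
Bravo: 346.3 km
Alpha: 323.4 km
Echo: 283.0 km
Charlie: 241.3 km
Delta: 210.2 km
The fourth-farthest is Charlie at 241.3 km.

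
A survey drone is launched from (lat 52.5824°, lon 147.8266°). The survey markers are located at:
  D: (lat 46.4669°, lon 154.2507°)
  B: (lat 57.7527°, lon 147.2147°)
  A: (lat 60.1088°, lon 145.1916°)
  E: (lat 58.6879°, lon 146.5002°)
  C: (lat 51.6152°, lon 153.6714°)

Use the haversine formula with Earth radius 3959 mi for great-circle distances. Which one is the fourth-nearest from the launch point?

D

Distances from the launch point ((lat 52.5824°, lon 147.8266°)):
C: 256.9 mi
B: 358.1 mi
E: 425.0 mi
D: 511.0 mi
A: 529.6 mi
The fourth-nearest is D at 511.0 mi.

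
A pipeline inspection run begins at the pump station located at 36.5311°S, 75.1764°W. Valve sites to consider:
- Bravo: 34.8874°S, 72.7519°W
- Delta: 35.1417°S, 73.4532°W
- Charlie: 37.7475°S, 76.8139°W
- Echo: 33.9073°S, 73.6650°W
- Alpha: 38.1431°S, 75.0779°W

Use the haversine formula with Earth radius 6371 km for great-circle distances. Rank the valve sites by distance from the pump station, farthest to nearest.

Distance from the pump station at 36.5311°S, 75.1764°W to each:
Echo 33.9073°S, 73.6650°W: 322.4 km
Bravo 34.8874°S, 72.7519°W: 285.2 km
Delta 35.1417°S, 73.4532°W: 219.1 km
Charlie 37.7475°S, 76.8139°W: 198.4 km
Alpha 38.1431°S, 75.0779°W: 179.5 km

Echo, Bravo, Delta, Charlie, Alpha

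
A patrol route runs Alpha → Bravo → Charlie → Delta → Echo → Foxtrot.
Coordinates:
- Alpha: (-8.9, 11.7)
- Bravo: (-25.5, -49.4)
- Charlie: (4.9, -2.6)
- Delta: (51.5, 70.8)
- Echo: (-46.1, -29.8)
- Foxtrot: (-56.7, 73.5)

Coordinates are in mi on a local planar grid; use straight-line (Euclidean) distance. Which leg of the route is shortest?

Leg distances:
Alpha→Bravo: 63.3 mi
Bravo→Charlie: 55.8 mi
Charlie→Delta: 86.9 mi
Delta→Echo: 140.2 mi
Echo→Foxtrot: 103.8 mi
The shortest leg is Bravo–Charlie at 55.8 mi.

Bravo–Charlie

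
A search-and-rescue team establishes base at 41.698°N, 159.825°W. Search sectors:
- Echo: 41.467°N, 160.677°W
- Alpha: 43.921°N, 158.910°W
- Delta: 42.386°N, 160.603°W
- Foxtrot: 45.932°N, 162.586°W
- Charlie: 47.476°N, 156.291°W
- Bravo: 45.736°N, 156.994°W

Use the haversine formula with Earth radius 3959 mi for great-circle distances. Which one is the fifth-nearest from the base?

Distances from the base (41.698°N, 159.825°W):
Echo: 46.8 mi
Delta: 62.1 mi
Alpha: 160.5 mi
Bravo: 312.7 mi
Foxtrot: 323.3 mi
Charlie: 435.4 mi
The fifth-nearest is Foxtrot at 323.3 mi.

Foxtrot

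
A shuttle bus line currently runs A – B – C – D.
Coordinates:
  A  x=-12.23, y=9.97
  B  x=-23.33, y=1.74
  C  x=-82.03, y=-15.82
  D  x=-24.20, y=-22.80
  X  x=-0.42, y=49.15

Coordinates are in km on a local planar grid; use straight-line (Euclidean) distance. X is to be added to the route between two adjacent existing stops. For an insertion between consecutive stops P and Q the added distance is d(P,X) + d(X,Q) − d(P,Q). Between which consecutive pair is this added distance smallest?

between A and B

Added distance for inserting X between each consecutive pair:
A–B: 79.8 km
B–C: 95.7 km
C–D: 121.8 km
Smallest added distance is 79.8 km, inserting between A and B.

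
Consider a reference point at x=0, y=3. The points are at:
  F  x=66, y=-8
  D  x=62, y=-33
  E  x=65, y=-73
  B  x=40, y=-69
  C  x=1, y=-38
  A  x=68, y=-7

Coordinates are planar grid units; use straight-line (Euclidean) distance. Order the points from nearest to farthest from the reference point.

Distance from the reference point at x=0, y=3 to each:
C x=1, y=-38: 41.0
F x=66, y=-8: 66.9
A x=68, y=-7: 68.7
D x=62, y=-33: 71.7
B x=40, y=-69: 82.4
E x=65, y=-73: 100.0

C, F, A, D, B, E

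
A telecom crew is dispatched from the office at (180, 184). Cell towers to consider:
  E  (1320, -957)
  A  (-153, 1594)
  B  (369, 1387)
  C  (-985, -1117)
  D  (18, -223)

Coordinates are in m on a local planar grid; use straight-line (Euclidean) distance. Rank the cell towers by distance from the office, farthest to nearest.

C, E, A, B, D

Distance from the office at (180, 184) to each:
C (-985, -1117): 1746.4 m
E (1320, -957): 1612.9 m
A (-153, 1594): 1448.8 m
B (369, 1387): 1217.8 m
D (18, -223): 438.1 m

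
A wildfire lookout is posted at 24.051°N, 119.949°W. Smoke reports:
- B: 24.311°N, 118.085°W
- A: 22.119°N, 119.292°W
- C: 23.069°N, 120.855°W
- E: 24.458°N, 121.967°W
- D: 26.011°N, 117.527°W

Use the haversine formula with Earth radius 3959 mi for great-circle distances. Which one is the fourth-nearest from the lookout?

Distance to each, sorted:
C: 88.9 mi
B: 118.9 mi
E: 130.2 mi
A: 139.9 mi
D: 203.3 mi
The fourth-nearest is A at 139.9 mi.

A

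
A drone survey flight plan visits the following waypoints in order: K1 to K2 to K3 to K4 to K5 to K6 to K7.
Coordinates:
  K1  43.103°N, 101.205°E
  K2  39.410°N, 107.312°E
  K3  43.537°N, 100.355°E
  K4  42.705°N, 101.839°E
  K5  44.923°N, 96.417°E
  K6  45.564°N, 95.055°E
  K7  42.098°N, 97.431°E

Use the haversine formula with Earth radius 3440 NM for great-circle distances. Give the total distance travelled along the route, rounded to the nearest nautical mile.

1406 NM

Leg distances:
K1→K2: 353.6 NM  (cumulative 353.6 NM)
K2→K3: 398.9 NM  (cumulative 752.5 NM)
K3→K4: 82.0 NM  (cumulative 834.5 NM)
K4→K5: 269.9 NM  (cumulative 1104.5 NM)
K5→K6: 69.3 NM  (cumulative 1173.7 NM)
K6→K7: 232.1 NM  (cumulative 1405.8 NM)
Total route length ≈ 1406 NM.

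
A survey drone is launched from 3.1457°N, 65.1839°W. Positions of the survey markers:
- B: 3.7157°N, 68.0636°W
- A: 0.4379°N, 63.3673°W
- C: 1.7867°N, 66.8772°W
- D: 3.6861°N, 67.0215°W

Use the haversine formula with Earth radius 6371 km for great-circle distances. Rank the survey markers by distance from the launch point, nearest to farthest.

Distance from the launch point at 3.1457°N, 65.1839°W to each:
D 3.6861°N, 67.0215°W: 212.6 km
C 1.7867°N, 66.8772°W: 241.3 km
B 3.7157°N, 68.0636°W: 325.9 km
A 0.4379°N, 63.3673°W: 362.5 km

D, C, B, A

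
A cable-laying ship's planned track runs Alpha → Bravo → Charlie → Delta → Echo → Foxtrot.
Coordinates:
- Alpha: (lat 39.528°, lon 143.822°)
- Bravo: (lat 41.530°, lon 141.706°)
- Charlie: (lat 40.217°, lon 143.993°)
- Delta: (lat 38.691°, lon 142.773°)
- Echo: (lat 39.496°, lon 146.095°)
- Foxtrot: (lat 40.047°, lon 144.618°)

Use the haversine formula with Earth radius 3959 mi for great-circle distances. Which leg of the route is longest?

Delta–Echo

Leg distances:
Alpha→Bravo: 177.4 mi
Bravo→Charlie: 150.0 mi
Charlie→Delta: 123.9 mi
Delta→Echo: 186.6 mi
Echo→Foxtrot: 87.2 mi
The longest leg is Delta–Echo at 186.6 mi.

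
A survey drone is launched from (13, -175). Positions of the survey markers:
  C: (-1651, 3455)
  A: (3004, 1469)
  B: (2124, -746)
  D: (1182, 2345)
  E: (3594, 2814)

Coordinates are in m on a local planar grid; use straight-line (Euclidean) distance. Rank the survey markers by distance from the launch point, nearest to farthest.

B, D, A, C, E

Distances from the launch point:
B (2124, -746): 2186.9 m
D (1182, 2345): 2777.9 m
A (3004, 1469): 3413.0 m
C (-1651, 3455): 3993.2 m
E (3594, 2814): 4664.5 m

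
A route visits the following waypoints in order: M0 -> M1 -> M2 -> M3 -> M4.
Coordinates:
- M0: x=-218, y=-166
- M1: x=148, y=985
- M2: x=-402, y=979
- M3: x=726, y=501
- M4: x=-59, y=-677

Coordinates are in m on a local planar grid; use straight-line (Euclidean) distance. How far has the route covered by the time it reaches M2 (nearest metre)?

1758 m

Leg distances:
M0→M1: 1207.8 m  (cumulative 1207.8 m)
M1→M2: 550.0 m  (cumulative 1757.8 m)
Cumulative distance at M2 ≈ 1758 m.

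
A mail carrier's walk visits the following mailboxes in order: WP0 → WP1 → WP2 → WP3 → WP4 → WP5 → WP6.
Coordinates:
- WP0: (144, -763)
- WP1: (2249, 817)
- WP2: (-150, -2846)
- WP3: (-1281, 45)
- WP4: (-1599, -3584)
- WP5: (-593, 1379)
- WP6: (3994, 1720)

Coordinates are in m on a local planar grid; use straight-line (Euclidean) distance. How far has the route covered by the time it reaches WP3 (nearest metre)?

Leg distances:
WP0→WP1: 2632.0 m  (cumulative 2632.0 m)
WP1→WP2: 4378.7 m  (cumulative 7010.7 m)
WP2→WP3: 3104.4 m  (cumulative 10115.0 m)
Cumulative distance at WP3 ≈ 10115 m.

10115 m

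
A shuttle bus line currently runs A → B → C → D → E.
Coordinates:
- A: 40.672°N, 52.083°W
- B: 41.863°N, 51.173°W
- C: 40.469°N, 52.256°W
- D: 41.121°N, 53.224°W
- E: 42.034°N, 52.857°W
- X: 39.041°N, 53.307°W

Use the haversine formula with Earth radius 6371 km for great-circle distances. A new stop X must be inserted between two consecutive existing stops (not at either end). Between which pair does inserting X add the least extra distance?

between C and D

Added distance for inserting X between each consecutive pair:
A–B: 418.6 km
B–C: 364.9 km
C–D: 304.8 km
D–E: 460.4 km
Smallest added distance is 304.8 km, inserting between C and D.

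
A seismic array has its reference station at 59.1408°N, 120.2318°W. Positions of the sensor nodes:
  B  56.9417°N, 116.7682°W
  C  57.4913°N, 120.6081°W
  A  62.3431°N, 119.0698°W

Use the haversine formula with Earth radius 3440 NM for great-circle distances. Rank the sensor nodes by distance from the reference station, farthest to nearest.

Distances from the reference station:
A 62.3431°N, 119.0698°W: 195.3 NM
B 56.9417°N, 116.7682°W: 171.9 NM
C 57.4913°N, 120.6081°W: 99.7 NM

A, B, C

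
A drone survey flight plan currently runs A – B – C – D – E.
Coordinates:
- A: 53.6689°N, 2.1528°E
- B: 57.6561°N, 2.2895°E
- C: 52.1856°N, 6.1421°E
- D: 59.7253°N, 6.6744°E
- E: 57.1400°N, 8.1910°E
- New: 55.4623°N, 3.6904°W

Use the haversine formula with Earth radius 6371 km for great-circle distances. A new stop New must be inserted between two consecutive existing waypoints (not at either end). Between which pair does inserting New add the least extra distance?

Added distance for inserting New between each consecutive pair:
A–B: 422.6 km
B–C: 524.1 km
C–D: 678.3 km
D–E: 1231.8 km
Smallest added distance is 422.6 km, inserting between A and B.

between A and B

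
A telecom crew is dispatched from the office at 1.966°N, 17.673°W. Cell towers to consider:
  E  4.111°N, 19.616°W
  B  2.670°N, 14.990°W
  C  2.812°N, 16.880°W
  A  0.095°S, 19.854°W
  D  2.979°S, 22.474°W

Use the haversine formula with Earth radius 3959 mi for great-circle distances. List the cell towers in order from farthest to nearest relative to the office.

Computing each great-circle distance from 1.966°N, 17.673°W:
D 2.979°S, 22.474°W: 476.2 mi
A 0.095°S, 19.854°W: 207.3 mi
E 4.111°N, 19.616°W: 199.8 mi
B 2.670°N, 14.990°W: 191.5 mi
C 2.812°N, 16.880°W: 80.1 mi

D, A, E, B, C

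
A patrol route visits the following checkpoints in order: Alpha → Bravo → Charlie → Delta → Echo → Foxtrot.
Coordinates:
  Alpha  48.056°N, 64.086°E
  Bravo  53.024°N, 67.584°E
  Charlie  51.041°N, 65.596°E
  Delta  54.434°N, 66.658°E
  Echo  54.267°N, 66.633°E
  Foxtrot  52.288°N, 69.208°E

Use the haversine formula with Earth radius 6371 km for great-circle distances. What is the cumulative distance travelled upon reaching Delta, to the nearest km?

1248 km

Leg distances:
Alpha→Bravo: 605.0 km  (cumulative 605.0 km)
Bravo→Charlie: 259.0 km  (cumulative 864.1 km)
Charlie→Delta: 384.0 km  (cumulative 1248.1 km)
Cumulative distance at Delta ≈ 1248 km.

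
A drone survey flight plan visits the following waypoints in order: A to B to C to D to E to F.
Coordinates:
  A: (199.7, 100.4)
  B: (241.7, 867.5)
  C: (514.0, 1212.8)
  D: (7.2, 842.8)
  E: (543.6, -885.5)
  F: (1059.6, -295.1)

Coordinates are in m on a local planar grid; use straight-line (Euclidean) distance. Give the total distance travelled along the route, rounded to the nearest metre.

Leg distances:
A→B: 768.2 m  (cumulative 768.2 m)
B→C: 439.7 m  (cumulative 1208.0 m)
C→D: 627.5 m  (cumulative 1835.5 m)
D→E: 1809.6 m  (cumulative 3645.1 m)
E→F: 784.1 m  (cumulative 4429.2 m)
Total route length ≈ 4429 m.

4429 m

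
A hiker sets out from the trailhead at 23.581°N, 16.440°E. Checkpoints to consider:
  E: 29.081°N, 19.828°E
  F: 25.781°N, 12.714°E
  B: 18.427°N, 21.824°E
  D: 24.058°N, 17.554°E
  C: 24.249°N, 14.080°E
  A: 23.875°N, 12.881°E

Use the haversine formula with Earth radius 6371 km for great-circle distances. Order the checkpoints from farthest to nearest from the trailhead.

B, E, F, A, C, D

Distance from the trailhead at 23.581°N, 16.440°E to each:
B 18.427°N, 21.824°E: 800.3 km
E 29.081°N, 19.828°E: 698.5 km
F 25.781°N, 12.714°E: 448.9 km
A 23.875°N, 12.881°E: 363.8 km
C 24.249°N, 14.080°E: 251.1 km
D 24.058°N, 17.554°E: 125.1 km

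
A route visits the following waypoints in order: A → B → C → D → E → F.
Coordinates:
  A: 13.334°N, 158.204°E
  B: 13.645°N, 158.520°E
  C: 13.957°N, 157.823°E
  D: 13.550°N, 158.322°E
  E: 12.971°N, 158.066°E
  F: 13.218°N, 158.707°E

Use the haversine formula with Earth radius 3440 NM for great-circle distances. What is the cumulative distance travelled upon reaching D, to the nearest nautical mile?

Leg distances:
A→B: 26.2 NM  (cumulative 26.2 NM)
B→C: 44.7 NM  (cumulative 71.0 NM)
C→D: 38.0 NM  (cumulative 109.0 NM)
Cumulative distance at D ≈ 109 NM.

109 NM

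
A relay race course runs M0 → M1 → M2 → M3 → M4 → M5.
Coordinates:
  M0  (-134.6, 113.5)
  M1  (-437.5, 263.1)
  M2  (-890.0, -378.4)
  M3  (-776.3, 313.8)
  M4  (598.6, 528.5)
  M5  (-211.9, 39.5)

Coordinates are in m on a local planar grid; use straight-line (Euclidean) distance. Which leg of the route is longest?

Leg distances:
M0→M1: 337.8 m
M1→M2: 785.0 m
M2→M3: 701.5 m
M3→M4: 1391.6 m
M4→M5: 946.6 m
The longest leg is M3–M4 at 1391.6 m.

M3–M4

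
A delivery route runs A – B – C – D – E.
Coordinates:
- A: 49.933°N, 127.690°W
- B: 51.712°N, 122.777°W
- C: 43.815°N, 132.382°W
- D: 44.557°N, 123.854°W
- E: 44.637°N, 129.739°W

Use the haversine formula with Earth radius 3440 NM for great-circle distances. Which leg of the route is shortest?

A–B

Leg distances:
A→B: 214.7 NM
B→C: 611.4 NM
C→D: 369.7 NM
D→E: 251.6 NM
The shortest leg is A–B at 214.7 NM.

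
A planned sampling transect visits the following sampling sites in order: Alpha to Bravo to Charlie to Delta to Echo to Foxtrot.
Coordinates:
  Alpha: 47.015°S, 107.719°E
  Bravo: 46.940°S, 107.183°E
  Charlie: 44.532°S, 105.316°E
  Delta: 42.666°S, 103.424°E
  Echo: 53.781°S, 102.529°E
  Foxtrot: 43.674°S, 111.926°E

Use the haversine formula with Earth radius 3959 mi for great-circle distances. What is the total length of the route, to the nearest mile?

Leg distances:
Alpha→Bravo: 25.8 mi  (cumulative 25.8 mi)
Bravo→Charlie: 189.2 mi  (cumulative 215.0 mi)
Charlie→Delta: 160.0 mi  (cumulative 374.9 mi)
Delta→Echo: 769.1 mi  (cumulative 1144.0 mi)
Echo→Foxtrot: 817.7 mi  (cumulative 1961.7 mi)
Total route length ≈ 1962 mi.

1962 mi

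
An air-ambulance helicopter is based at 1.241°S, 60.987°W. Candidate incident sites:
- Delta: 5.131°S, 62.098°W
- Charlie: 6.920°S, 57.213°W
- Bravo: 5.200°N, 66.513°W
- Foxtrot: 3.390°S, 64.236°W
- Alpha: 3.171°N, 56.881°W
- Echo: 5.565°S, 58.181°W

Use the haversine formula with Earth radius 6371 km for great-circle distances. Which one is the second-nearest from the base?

Distances from the base (1.241°S, 60.987°W):
Foxtrot: 432.9 km
Delta: 449.8 km
Echo: 572.8 km
Alpha: 670.1 km
Charlie: 757.5 km
Bravo: 943.2 km
The second-nearest is Delta at 449.8 km.

Delta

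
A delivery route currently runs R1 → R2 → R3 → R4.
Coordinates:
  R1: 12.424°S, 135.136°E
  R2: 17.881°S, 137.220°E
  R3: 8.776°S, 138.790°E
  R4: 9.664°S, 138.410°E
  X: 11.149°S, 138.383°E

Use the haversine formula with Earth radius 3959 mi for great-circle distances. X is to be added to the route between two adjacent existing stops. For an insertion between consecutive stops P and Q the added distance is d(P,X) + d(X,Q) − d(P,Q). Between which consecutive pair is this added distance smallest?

Added distance for inserting X between each consecutive pair:
R1–R2: 306.4 mi
R2–R3: 0.0 mi
R3–R4: 202.3 mi
Smallest added distance is 0.0 mi, inserting between R2 and R3.

between R2 and R3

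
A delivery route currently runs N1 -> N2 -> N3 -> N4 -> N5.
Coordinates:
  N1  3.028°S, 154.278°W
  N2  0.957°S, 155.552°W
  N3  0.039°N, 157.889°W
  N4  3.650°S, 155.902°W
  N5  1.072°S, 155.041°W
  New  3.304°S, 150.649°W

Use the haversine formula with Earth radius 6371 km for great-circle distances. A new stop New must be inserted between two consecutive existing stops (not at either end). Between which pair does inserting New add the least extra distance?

between N1 and N2

Added distance for inserting New between each consecutive pair:
N1–N2: 737.8 km
N2–N3: 1207.9 km
N3–N4: 1004.8 km
N4–N5: 829.6 km
Smallest added distance is 737.8 km, inserting between N1 and N2.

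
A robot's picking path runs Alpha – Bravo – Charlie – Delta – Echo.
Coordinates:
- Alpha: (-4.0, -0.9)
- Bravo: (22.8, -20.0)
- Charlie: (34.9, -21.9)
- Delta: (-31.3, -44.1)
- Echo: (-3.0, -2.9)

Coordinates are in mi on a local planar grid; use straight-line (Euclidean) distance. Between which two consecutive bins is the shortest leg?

Bravo–Charlie

Leg distances:
Alpha→Bravo: 32.9 mi
Bravo→Charlie: 12.2 mi
Charlie→Delta: 69.8 mi
Delta→Echo: 50.0 mi
The shortest leg is Bravo–Charlie at 12.2 mi.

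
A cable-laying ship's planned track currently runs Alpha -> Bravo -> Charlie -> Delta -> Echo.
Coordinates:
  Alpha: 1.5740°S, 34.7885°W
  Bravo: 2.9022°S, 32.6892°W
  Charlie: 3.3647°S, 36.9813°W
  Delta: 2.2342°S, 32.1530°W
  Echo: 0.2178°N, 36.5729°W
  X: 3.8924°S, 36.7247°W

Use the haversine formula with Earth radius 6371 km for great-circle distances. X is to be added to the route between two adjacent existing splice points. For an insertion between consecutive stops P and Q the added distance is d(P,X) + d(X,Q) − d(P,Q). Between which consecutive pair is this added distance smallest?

Added distance for inserting X between each consecutive pair:
Alpha–Bravo: 520.9 km
Bravo–Charlie: 47.2 km
Charlie–Delta: 54.5 km
Delta–Echo: 435.5 km
Smallest added distance is 47.2 km, inserting between Bravo and Charlie.

between Bravo and Charlie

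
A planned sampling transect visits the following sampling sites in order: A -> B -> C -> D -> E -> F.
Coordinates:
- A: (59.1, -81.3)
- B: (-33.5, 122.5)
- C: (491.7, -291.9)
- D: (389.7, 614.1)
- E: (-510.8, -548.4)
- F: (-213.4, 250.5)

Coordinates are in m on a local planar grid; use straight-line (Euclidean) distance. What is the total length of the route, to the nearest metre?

Leg distances:
A→B: 223.9 m  (cumulative 223.9 m)
B→C: 669.0 m  (cumulative 892.9 m)
C→D: 911.7 m  (cumulative 1804.6 m)
D→E: 1470.5 m  (cumulative 3275.1 m)
E→F: 852.5 m  (cumulative 4127.5 m)
Total route length ≈ 4128 m.

4128 m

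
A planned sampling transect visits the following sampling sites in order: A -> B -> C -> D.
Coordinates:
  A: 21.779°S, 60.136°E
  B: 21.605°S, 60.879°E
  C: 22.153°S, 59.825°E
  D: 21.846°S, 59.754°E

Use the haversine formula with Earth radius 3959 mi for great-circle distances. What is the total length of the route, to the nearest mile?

Leg distances:
A→B: 49.2 mi  (cumulative 49.2 mi)
B→C: 77.5 mi  (cumulative 126.7 mi)
C→D: 21.7 mi  (cumulative 148.4 mi)
Total route length ≈ 148 mi.

148 mi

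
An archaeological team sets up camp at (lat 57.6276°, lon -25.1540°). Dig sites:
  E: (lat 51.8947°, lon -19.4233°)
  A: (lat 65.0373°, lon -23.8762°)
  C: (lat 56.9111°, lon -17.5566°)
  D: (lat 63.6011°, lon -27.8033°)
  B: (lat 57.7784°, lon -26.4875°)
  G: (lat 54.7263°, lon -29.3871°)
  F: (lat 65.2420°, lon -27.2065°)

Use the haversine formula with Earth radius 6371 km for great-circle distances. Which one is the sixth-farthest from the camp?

G

Distance to each, sorted:
F: 853.6 km
A: 826.7 km
E: 735.3 km
D: 679.6 km
C: 463.4 km
G: 415.4 km
B: 81.0 km
The sixth-farthest is G at 415.4 km.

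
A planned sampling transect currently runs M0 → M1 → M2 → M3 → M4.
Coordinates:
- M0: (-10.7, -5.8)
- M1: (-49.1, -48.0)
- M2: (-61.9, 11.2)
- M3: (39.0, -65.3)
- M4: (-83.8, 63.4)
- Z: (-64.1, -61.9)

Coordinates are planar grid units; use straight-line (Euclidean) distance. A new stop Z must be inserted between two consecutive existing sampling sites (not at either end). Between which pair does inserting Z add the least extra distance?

Added distance for inserting Z between each consecutive pair:
M0–M1: 40.8
M1–M2: 33.0
M2–M3: 49.7
M3–M4: 52.1
Smallest added distance is 33.0, inserting between M1 and M2.

between M1 and M2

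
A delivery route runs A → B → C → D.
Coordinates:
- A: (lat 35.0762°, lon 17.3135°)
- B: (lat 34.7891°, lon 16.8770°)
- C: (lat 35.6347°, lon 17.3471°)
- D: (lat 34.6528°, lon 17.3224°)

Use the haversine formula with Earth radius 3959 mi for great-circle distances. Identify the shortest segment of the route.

Leg distances:
A→B: 31.7 mi
B→C: 64.2 mi
C→D: 67.9 mi
The shortest leg is A–B at 31.7 mi.

A–B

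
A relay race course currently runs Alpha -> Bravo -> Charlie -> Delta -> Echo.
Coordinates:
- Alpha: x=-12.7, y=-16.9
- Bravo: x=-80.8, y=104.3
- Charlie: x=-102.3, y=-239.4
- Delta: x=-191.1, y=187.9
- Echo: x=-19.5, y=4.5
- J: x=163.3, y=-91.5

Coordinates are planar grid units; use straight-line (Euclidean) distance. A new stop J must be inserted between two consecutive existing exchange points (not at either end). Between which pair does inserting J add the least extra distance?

between Bravo and Charlie

Added distance for inserting J between each consecutive pair:
Alpha–Bravo: 365.1
Bravo–Charlie: 272.6
Charlie–Delta: 318.9
Delta–Echo: 406.6
Smallest added distance is 272.6, inserting between Bravo and Charlie.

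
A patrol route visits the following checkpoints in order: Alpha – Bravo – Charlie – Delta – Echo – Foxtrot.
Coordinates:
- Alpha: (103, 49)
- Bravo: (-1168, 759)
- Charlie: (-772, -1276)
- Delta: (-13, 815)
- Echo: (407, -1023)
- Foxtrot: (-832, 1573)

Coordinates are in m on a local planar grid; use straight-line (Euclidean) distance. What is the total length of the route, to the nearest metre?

10515 m

Leg distances:
Alpha→Bravo: 1455.9 m  (cumulative 1455.9 m)
Bravo→Charlie: 2073.2 m  (cumulative 3529.0 m)
Charlie→Delta: 2224.5 m  (cumulative 5753.5 m)
Delta→Echo: 1885.4 m  (cumulative 7638.9 m)
Echo→Foxtrot: 2876.5 m  (cumulative 10515.4 m)
Total route length ≈ 10515 m.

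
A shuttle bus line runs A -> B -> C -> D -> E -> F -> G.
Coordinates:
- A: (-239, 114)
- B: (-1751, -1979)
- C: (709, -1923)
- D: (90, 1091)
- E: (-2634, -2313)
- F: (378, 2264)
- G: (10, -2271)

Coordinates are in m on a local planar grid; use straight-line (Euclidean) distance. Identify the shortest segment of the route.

Leg distances:
A→B: 2582.0 m
B→C: 2460.6 m
C→D: 3076.9 m
D→E: 4359.7 m
E→F: 5479.1 m
F→G: 4549.9 m
The shortest leg is B–C at 2460.6 m.

B–C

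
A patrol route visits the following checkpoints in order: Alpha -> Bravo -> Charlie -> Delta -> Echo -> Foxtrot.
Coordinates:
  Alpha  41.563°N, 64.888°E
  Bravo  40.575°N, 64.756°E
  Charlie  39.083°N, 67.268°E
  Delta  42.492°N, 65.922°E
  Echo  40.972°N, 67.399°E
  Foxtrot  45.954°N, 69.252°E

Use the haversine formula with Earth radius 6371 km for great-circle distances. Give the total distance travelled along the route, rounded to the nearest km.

Leg distances:
Alpha→Bravo: 110.4 km  (cumulative 110.4 km)
Bravo→Charlie: 271.2 km  (cumulative 381.6 km)
Charlie→Delta: 395.6 km  (cumulative 777.2 km)
Delta→Echo: 208.8 km  (cumulative 986.0 km)
Echo→Foxtrot: 573.8 km  (cumulative 1559.7 km)
Total route length ≈ 1560 km.

1560 km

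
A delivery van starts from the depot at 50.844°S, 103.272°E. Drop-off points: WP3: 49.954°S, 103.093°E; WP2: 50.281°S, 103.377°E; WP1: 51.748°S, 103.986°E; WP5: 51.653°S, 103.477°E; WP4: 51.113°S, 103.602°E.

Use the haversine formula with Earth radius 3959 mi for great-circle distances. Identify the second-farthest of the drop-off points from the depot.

WP3

Distance to each, sorted:
WP1: 69.7 mi
WP3: 62.0 mi
WP5: 56.6 mi
WP2: 39.2 mi
WP4: 23.5 mi
The second-farthest is WP3 at 62.0 mi.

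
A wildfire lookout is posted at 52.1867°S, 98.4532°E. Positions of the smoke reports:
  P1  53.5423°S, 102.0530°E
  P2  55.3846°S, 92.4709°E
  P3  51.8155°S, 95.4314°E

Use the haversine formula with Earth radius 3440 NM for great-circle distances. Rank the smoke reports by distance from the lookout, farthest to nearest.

Distance from the lookout at 52.1867°S, 98.4532°E to each:
P2 55.3846°S, 92.4709°E: 286.0 NM
P1 53.5423°S, 102.0530°E: 153.8 NM
P3 51.8155°S, 95.4314°E: 113.9 NM

P2, P1, P3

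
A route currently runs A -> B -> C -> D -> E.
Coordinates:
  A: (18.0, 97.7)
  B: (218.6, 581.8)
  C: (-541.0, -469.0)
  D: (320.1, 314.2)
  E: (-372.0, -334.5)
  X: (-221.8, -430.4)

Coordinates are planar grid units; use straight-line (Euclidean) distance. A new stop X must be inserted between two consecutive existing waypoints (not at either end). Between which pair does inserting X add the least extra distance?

Added distance for inserting X between each consecutive pair:
A–B: 1159.8
B–C: 128.8
C–D: 78.4
D–E: 150.5
Smallest added distance is 78.4, inserting between C and D.

between C and D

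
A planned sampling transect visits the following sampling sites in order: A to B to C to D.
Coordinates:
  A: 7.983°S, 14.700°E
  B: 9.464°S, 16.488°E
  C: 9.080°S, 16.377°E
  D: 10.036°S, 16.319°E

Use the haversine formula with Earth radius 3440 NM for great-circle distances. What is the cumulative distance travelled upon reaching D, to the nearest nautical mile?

Leg distances:
A→B: 138.4 NM  (cumulative 138.4 NM)
B→C: 24.0 NM  (cumulative 162.4 NM)
C→D: 57.5 NM  (cumulative 219.9 NM)
Cumulative distance at D ≈ 220 NM.

220 NM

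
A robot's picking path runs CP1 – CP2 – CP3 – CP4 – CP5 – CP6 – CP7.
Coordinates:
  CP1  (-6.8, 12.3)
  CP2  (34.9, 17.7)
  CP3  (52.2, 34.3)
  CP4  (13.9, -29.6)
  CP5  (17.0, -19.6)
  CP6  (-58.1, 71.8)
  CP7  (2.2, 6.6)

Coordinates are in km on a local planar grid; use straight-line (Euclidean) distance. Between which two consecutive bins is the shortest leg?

Leg distances:
CP1→CP2: 42.0 km
CP2→CP3: 24.0 km
CP3→CP4: 74.5 km
CP4→CP5: 10.5 km
CP5→CP6: 118.3 km
CP6→CP7: 88.8 km
The shortest leg is CP4–CP5 at 10.5 km.

CP4–CP5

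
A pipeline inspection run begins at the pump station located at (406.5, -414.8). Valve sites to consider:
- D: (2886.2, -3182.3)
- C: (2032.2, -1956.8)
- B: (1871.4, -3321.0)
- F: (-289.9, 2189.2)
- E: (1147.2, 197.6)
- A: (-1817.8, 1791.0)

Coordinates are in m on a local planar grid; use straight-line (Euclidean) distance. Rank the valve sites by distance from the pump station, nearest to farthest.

Distance from the pump station at (406.5, -414.8) to each:
E (1147.2, 197.6): 961.1 m
C (2032.2, -1956.8): 2240.7 m
F (-289.9, 2189.2): 2695.5 m
A (-1817.8, 1791.0): 3132.6 m
B (1871.4, -3321.0): 3254.5 m
D (2886.2, -3182.3): 3715.9 m

E, C, F, A, B, D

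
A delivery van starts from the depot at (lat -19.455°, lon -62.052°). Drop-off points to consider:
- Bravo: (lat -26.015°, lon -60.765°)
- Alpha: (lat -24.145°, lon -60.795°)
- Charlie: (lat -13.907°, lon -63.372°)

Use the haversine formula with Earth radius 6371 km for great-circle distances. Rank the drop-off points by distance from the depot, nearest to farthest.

Alpha, Charlie, Bravo

Distance from the depot at (lat -19.455°, lon -62.052°) to each:
Alpha (lat -24.145°, lon -60.795°): 537.4 km
Charlie (lat -13.907°, lon -63.372°): 632.7 km
Bravo (lat -26.015°, lon -60.765°): 741.3 km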